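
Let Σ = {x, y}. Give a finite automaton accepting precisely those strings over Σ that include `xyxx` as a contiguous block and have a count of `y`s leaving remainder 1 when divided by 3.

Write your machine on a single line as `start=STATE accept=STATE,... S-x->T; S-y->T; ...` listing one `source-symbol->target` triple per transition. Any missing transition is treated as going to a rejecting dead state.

start=q0; accept=q9; q0-x->q1; q0-y->q2; q1-x->q1; q1-y->q3; q2-x->q4; q2-y->q5; q3-x->q6; q3-y->q5; q4-x->q4; q4-y->q7; q5-x->q8; q5-y->q0; q6-x->q9; q6-y->q7; q7-x->q10; q7-y->q0; q8-x->q8; q8-y->q11; q9-x->q9; q9-y->q12; q10-x->q12; q10-y->q11; q11-x->q13; q11-y->q2; q12-x->q12; q12-y->q14; q13-x->q14; q13-y->q3; q14-x->q14; q14-y->q9

Build one automaton per condition and run them in lockstep. One (5 states) tracks whether and how much of `xyxx` has been seen; the other (3 states) tracks the count of `y`s modulo 3. Each combined state is a pair, one component from each; accept when both components accept.
15 states suffice.
          x    y  
>  q0     q1   q2 
   q1     q1   q3 
   q2     q4   q5 
   q3     q6   q5 
   q4     q4   q7 
   q5     q8   q0 
   q6     q9   q7 
   q7    q10   q0 
   q8     q8  q11 
 * q9     q9  q12 
   q10   q12  q11 
   q11   q13   q2 
   q12   q12  q14 
   q13   q14   q3 
   q14   q14   q9 
(> = start, * = accepting)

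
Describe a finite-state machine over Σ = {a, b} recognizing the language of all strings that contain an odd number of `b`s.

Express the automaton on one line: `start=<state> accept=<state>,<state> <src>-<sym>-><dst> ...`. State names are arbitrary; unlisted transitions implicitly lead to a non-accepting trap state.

Keep the running count of `b`s modulo 2: each `b` advances along the cycle q0 → q1 → q0 while other symbols loop. Accept at q1.
2 states suffice.
        a   b  
>  q0   q0  q1 
 * q1   q1  q0 
(> = start, * = accepting)

start=q0 accept=q1 q0-a->q0 q0-b->q1 q1-a->q1 q1-b->q0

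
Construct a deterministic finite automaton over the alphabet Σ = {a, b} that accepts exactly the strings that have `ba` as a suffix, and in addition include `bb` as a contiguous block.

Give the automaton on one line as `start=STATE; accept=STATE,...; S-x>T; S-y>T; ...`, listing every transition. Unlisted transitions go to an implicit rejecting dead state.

start=S0; accept=S3; S0-a>S0; S0-b>S1; S1-a>S0; S1-b>S2; S2-a>S3; S2-b>S2; S3-a>S4; S3-b>S2; S4-a>S4; S4-b>S2

Build one automaton per condition and run them in lockstep. The first has 3 states tracking how much of the suffix `ba` has currently been matched; the second has 3 states tracking whether and how much of `bb` has been seen. A product state is a pair (one from each), accepting exactly when both do. Equivalent product states are then merged.
5 states suffice.
        a   b  
>  S0   S0  S1 
   S1   S0  S2 
   S2   S3  S2 
 * S3   S4  S2 
   S4   S4  S2 
(> = start, * = accepting)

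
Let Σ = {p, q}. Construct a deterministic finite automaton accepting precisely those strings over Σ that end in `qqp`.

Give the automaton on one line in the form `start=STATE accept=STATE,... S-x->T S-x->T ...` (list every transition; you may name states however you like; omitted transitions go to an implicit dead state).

start=s0 accept=s3 s0-p->s0 s0-q->s1 s1-p->s0 s1-q->s2 s2-p->s3 s2-q->s2 s3-p->s0 s3-q->s1

Let each state record the length of the longest suffix of the input read so far that is also a prefix of `qqp`. s1 means the last symbol is `q`; s2 means the last 2 symbols are `qq`; s3 means the last 3 symbols are `qqp`. Accept only at s3, where the string currently ends in `qqp`.
A 4-state machine:
        p   q  
>  s0   s0  s1 
   s1   s0  s2 
   s2   s3  s2 
 * s3   s0  s1 
(> = start, * = accepting)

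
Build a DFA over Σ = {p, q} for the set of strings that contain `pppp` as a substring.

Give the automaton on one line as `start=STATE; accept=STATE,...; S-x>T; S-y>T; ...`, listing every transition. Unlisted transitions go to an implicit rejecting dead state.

States A..D record the length of the longest prefix of `pppp` that matches the current input suffix. Reaching E means `pppp` has been seen, and we stay there forever. Accept from E.
With 5 states:
       p  q 
>  A   B  A 
   B   C  A 
   C   D  A 
   D   E  A 
 * E   E  E 
(> = start, * = accepting)

start=A; accept=E; A-p>B; A-q>A; B-p>C; B-q>A; C-p>D; C-q>A; D-p>E; D-q>A; E-p>E; E-q>E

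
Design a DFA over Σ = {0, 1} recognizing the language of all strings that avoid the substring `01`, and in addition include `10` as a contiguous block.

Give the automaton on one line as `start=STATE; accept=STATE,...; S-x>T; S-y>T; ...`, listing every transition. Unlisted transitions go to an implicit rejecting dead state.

Handle the two conditions separately and then intersect. One (3 states) tracks partial matches of the forbidden pattern `01`; the other (3 states) tracks whether and how much of `10` has been seen. Each combined state is a pair, one component from each; accept when both components accept. After merging equivalent states the machine shrinks.
A 4-state machine:
        0   1  
>  s0   s1  s2 
   s1   s1  s1 
   s2   s3  s2 
 * s3   s3  s1 
(> = start, * = accepting)

start=s0; accept=s3; s0-0>s1; s0-1>s2; s1-0>s1; s1-1>s1; s2-0>s3; s2-1>s2; s3-0>s3; s3-1>s1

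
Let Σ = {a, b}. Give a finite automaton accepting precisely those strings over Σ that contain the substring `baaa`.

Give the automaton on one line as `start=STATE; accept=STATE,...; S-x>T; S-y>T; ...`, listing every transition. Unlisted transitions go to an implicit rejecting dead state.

Track how much of `baaa` has been matched so far: state q0 is no progress, q4 is the absorbing accept state reached once `baaa` has occurred. Intermediate states record partial matches; on a mismatch, fall back to the longest reusable overlap.
5 states suffice.
        a   b  
>  q0   q0  q1 
   q1   q2  q1 
   q2   q3  q1 
   q3   q4  q1 
 * q4   q4  q4 
(> = start, * = accepting)

start=q0; accept=q4; q0-a>q0; q0-b>q1; q1-a>q2; q1-b>q1; q2-a>q3; q2-b>q1; q3-a>q4; q3-b>q1; q4-a>q4; q4-b>q4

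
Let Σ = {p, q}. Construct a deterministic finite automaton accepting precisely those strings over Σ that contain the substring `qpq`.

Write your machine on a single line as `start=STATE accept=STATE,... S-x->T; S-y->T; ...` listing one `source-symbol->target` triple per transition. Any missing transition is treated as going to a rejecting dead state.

start=S0; accept=S3; S0-p->S0; S0-q->S1; S1-p->S2; S1-q->S1; S2-p->S0; S2-q->S3; S3-p->S3; S3-q->S3

States S0..S2 record the length of the longest prefix of `qpq` that matches the current input suffix. Reaching S3 means `qpq` has been seen, and we stay there forever. Accept from S3.
4 states suffice.
        p   q  
>  S0   S0  S1 
   S1   S2  S1 
   S2   S0  S3 
 * S3   S3  S3 
(> = start, * = accepting)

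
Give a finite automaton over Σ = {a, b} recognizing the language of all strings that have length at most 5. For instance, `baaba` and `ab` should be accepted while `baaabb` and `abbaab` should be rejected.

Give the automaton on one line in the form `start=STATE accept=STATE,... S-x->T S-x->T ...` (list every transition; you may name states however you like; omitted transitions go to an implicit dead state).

start=S0 accept=S0,S1,S2,S3,S4,S5 S0-a->S1 S0-b->S1 S1-a->S2 S1-b->S2 S2-a->S3 S2-b->S3 S3-a->S4 S3-b->S4 S4-a->S5 S4-b->S5 S5-a->S6 S5-b->S6 S6-a->S6 S6-b->S6

Count input length up to 6: every symbol moves from S0 toward S6, which means 'more than 5' and absorbs. Accept from {S0, S1, S2, S3, S4, S5}.
        a   b  
>* S0   S1  S1 
 * S1   S2  S2 
 * S2   S3  S3 
 * S3   S4  S4 
 * S4   S5  S5 
 * S5   S6  S6 
   S6   S6  S6 
(> = start, * = accepting)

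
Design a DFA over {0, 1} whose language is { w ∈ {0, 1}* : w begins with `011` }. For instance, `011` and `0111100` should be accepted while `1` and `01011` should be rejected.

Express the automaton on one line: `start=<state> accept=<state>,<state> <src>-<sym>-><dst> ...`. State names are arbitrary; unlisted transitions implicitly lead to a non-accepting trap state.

start=s0 accept=s3 s0-0->s1 s0-1->s4 s1-0->s4 s1-1->s2 s2-0->s4 s2-1->s3 s3-0->s3 s3-1->s3 s4-0->s4 s4-1->s4

Check the first 3 symbols one by one: s0 through s2 record how many have matched `011` so far; any wrong symbol goes to the dead state s4. After all 3 match we enter the accepting sink s3.
With 5 states:
        0   1  
>  s0   s1  s4 
   s1   s4  s2 
   s2   s4  s3 
 * s3   s3  s3 
   s4   s4  s4 
(> = start, * = accepting)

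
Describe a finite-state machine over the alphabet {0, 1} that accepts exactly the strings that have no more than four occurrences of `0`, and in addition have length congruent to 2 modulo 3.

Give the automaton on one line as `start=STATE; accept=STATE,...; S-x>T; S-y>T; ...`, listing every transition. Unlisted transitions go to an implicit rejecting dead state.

Run two small machines in parallel and take their product. One (6 states) tracks the count of `0`s, saturating at 5; the other (3 states) tracks the input length modulo 3. Each combined state is a pair, one component from each; accept when both components accept. After merging equivalent states the machine shrinks.
16 states suffice.
          0    1  
>  q0     q1   q2 
   q1     q3   q4 
   q2     q4   q5 
 * q3     q6   q7 
 * q4     q7   q8 
 * q5     q8   q0 
   q6     q9  q10 
   q7    q10  q11 
   q8    q11   q1 
   q9    q12  q13 
   q10   q13  q14 
   q11   q14   q3 
   q12   q12  q12 
 * q13   q12  q15 
 * q14   q15   q6 
   q15   q12   q9 
(> = start, * = accepting)

start=q0; accept=q3,q4,q5,q13,q14; q0-0>q1; q0-1>q2; q1-0>q3; q1-1>q4; q2-0>q4; q2-1>q5; q3-0>q6; q3-1>q7; q4-0>q7; q4-1>q8; q5-0>q8; q5-1>q0; q6-0>q9; q6-1>q10; q7-0>q10; q7-1>q11; q8-0>q11; q8-1>q1; q9-0>q12; q9-1>q13; q10-0>q13; q10-1>q14; q11-0>q14; q11-1>q3; q12-0>q12; q12-1>q12; q13-0>q12; q13-1>q15; q14-0>q15; q14-1>q6; q15-0>q12; q15-1>q9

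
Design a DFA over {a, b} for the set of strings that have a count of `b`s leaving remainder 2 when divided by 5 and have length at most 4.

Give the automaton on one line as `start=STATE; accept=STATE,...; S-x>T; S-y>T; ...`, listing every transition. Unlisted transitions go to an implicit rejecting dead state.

start=S0; accept=S5,S8,S9; S0-a>S1; S0-b>S2; S1-a>S3; S1-b>S4; S2-a>S4; S2-b>S5; S3-a>S6; S3-b>S7; S4-a>S7; S4-b>S8; S5-a>S8; S5-b>S6; S6-a>S6; S6-b>S6; S7-a>S6; S7-b>S9; S8-a>S9; S8-b>S6; S9-a>S6; S9-b>S6

Build one automaton per condition and run them in lockstep. The first has 5 states tracking the count of `b`s modulo 5; the second has 6 states tracking the input length, saturating at 5. A product state is a pair (one from each), accepting exactly when both do. Equivalent product states are then merged.
A 10-state machine:
        a   b  
>  S0   S1  S2 
   S1   S3  S4 
   S2   S4  S5 
   S3   S6  S7 
   S4   S7  S8 
 * S5   S8  S6 
   S6   S6  S6 
   S7   S6  S9 
 * S8   S9  S6 
 * S9   S6  S6 
(> = start, * = accepting)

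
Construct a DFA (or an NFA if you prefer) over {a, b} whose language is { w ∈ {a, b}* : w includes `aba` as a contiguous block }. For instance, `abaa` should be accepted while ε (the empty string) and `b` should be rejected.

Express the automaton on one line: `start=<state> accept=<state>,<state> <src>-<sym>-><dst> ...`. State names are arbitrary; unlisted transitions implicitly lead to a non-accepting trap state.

start=q0 accept=q3 q0-a->q1 q0-b->q0 q1-a->q1 q1-b->q2 q2-a->q3 q2-b->q0 q3-a->q3 q3-b->q3

States q0..q2 record the length of the longest prefix of `aba` that matches the current input suffix. Reaching q3 means `aba` has been seen, and we stay there forever. Accept from q3.
4 states suffice.
        a   b  
>  q0   q1  q0 
   q1   q1  q2 
   q2   q3  q0 
 * q3   q3  q3 
(> = start, * = accepting)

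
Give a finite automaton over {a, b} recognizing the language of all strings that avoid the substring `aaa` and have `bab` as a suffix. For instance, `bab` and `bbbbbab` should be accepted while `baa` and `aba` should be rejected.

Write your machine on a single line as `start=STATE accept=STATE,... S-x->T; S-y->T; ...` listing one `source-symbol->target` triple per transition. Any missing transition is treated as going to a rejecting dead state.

start=q0; accept=q6; q0-a->q1; q0-b->q2; q1-a->q3; q1-b->q2; q2-a->q4; q2-b->q2; q3-a->q5; q3-b->q2; q4-a->q3; q4-b->q6; q5-a->q5; q5-b->q5; q6-a->q4; q6-b->q2

Build one automaton per condition and run them in lockstep. The first has 4 states tracking partial matches of the forbidden pattern `aaa`; the second has 4 states tracking how much of the suffix `bab` has currently been matched. A product state is a pair (one from each), accepting exactly when both do. After merging equivalent states the machine shrinks.
A 7-state machine:
        a   b  
>  q0   q1  q2 
   q1   q3  q2 
   q2   q4  q2 
   q3   q5  q2 
   q4   q3  q6 
   q5   q5  q5 
 * q6   q4  q2 
(> = start, * = accepting)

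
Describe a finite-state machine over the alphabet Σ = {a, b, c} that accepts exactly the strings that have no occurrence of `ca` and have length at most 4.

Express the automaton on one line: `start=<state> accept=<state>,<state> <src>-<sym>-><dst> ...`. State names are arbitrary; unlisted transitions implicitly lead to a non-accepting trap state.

start=q0 accept=q0,q1,q2,q3,q4,q6,q7,q8 q0-a->q1 q0-b->q1 q0-c->q2 q1-a->q3 q1-b->q3 q1-c->q4 q2-a->q5 q2-b->q3 q2-c->q4 q3-a->q6 q3-b->q6 q3-c->q7 q4-a->q5 q4-b->q6 q4-c->q7 q5-a->q5 q5-b->q5 q5-c->q5 q6-a->q8 q6-b->q8 q6-c->q8 q7-a->q5 q7-b->q8 q7-c->q8 q8-a->q5 q8-b->q5 q8-c->q5

Handle the two conditions separately and then intersect. The first has 3 states tracking partial matches of the forbidden pattern `ca`; the second has 6 states tracking the input length, saturating at 5. A product state is a pair (one from each), accepting exactly when both do. After merging equivalent states the machine shrinks.
        a   b   c  
>* q0   q1  q1  q2 
 * q1   q3  q3  q4 
 * q2   q5  q3  q4 
 * q3   q6  q6  q7 
 * q4   q5  q6  q7 
   q5   q5  q5  q5 
 * q6   q8  q8  q8 
 * q7   q5  q8  q8 
 * q8   q5  q5  q5 
(> = start, * = accepting)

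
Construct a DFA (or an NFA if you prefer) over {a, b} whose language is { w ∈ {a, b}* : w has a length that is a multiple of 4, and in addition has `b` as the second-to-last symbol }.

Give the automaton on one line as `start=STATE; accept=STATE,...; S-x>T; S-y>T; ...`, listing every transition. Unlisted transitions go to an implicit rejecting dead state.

Run two small machines in parallel and take their product. The first has 4 states tracking the input length modulo 4; the second has 7 states tracking the last 2 symbols read. A product state is a pair (one from each), accepting exactly when both do. Equivalent product states are then merged.
        a   b  
>  S0   S1  S1 
   S1   S2  S2 
   S2   S3  S4 
   S3   S0  S0 
   S4   S5  S5 
 * S5   S1  S1 
(> = start, * = accepting)

start=S0; accept=S5; S0-a>S1; S0-b>S1; S1-a>S2; S1-b>S2; S2-a>S3; S2-b>S4; S3-a>S0; S3-b>S0; S4-a>S5; S4-b>S5; S5-a>S1; S5-b>S1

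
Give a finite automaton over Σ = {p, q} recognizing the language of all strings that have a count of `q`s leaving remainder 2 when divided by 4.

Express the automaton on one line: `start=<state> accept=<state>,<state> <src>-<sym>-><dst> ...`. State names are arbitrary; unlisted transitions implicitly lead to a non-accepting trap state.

start=S0 accept=S2 S0-p->S0 S0-q->S1 S1-p->S1 S1-q->S2 S2-p->S2 S2-q->S3 S3-p->S3 S3-q->S0

Keep the running count of `q`s modulo 4: each `q` advances along the cycle S0 → S1 → S2 → S3 → S0 while other symbols loop. Accept at S2.
A 4-state machine:
        p   q  
>  S0   S0  S1 
   S1   S1  S2 
 * S2   S2  S3 
   S3   S3  S0 
(> = start, * = accepting)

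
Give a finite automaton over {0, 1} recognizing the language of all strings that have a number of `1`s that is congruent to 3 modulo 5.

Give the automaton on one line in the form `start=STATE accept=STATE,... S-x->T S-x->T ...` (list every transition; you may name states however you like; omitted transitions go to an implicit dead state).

start=q0 accept=q3 q0-0->q0 q0-1->q1 q1-0->q1 q1-1->q2 q2-0->q2 q2-1->q3 q3-0->q3 q3-1->q4 q4-0->q4 q4-1->q0

Keep the running count of `1`s modulo 5: each `1` advances along the cycle q0 → q1 → q2 → q3 → q4 → q0 while other symbols loop. Accept at q3.
With 5 states:
        0   1  
>  q0   q0  q1 
   q1   q1  q2 
   q2   q2  q3 
 * q3   q3  q4 
   q4   q4  q0 
(> = start, * = accepting)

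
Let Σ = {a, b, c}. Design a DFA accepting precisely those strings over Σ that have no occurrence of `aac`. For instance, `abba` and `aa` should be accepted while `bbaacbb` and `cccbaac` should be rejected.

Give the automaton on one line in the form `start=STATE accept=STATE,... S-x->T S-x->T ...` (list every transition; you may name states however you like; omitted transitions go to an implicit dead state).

This is the complement of 'contains `aac`'. Use the same substring-matching states — s0 through s3 holding how much of `aac` has just been matched — but flip the accepting set: everything except the trap s3 accepts.
4 states suffice.
        a   b   c  
>* s0   s1  s0  s0 
 * s1   s2  s0  s0 
 * s2   s2  s0  s3 
   s3   s3  s3  s3 
(> = start, * = accepting)

start=s0 accept=s0,s1,s2 s0-a->s1 s0-b->s0 s0-c->s0 s1-a->s2 s1-b->s0 s1-c->s0 s2-a->s2 s2-b->s0 s2-c->s3 s3-a->s3 s3-b->s3 s3-c->s3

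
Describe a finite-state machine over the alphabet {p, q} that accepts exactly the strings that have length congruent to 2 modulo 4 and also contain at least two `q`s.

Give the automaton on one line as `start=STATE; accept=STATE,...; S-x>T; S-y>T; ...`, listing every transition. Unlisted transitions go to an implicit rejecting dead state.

Handle the two conditions separately and then intersect. One (4 states) tracks the input length modulo 4; the other (4 states) tracks the count of `q`s, saturating at 3. Each combined state is a pair, one component from each; accept when both components accept.
       p  q 
>  A   B  C 
   B   D  E 
   C   E  F 
   D   G  H 
   E   H  I 
 * F   I  J 
   G   A  K 
   H   K  L 
   I   L  M 
   J   M  M 
   K   C  N 
   L   N  O 
   M   O  O 
   N   F  P 
   O   P  P 
 * P   J  J 
(> = start, * = accepting)

start=A; accept=F,P; A-p>B; A-q>C; B-p>D; B-q>E; C-p>E; C-q>F; D-p>G; D-q>H; E-p>H; E-q>I; F-p>I; F-q>J; G-p>A; G-q>K; H-p>K; H-q>L; I-p>L; I-q>M; J-p>M; J-q>M; K-p>C; K-q>N; L-p>N; L-q>O; M-p>O; M-q>O; N-p>F; N-q>P; O-p>P; O-q>P; P-p>J; P-q>J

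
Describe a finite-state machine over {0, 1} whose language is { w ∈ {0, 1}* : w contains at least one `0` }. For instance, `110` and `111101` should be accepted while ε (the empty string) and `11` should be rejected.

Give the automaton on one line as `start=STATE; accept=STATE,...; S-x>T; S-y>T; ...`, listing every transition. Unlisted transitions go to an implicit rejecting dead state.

start=S0; accept=S1,S2; S0-0>S1; S0-1>S0; S1-0>S2; S1-1>S1; S2-0>S2; S2-1>S2

Count `0`s, saturating at 2: state S0 means no `0` yet, S1 means one `0` seen, S2 means more than one. Each `0` increments (capped at S2); other symbols loop. Accept from {S1, S2}.
3 states suffice.
        0   1  
>  S0   S1  S0 
 * S1   S2  S1 
 * S2   S2  S2 
(> = start, * = accepting)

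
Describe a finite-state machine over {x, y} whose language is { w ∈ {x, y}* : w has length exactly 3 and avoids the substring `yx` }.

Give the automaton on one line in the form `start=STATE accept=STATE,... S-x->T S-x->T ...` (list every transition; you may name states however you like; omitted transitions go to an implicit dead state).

Handle the two conditions separately and then intersect. The first has 5 states tracking the input length, saturating at 4; the second has 3 states tracking partial matches of the forbidden pattern `yx`. A product state is a pair (one from each), accepting exactly when both do. Minimizing collapses redundant product states.
7 states suffice.
        x   y  
>  S0   S1  S2 
   S1   S3  S4 
   S2   S5  S4 
   S3   S6  S6 
   S4   S5  S6 
   S5   S5  S5 
 * S6   S5  S5 
(> = start, * = accepting)

start=S0 accept=S6 S0-x->S1 S0-y->S2 S1-x->S3 S1-y->S4 S2-x->S5 S2-y->S4 S3-x->S6 S3-y->S6 S4-x->S5 S4-y->S6 S5-x->S5 S5-y->S5 S6-x->S5 S6-y->S5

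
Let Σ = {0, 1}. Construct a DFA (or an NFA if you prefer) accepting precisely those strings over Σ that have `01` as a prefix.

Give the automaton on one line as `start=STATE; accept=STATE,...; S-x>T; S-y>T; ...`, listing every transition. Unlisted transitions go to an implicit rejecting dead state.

Walk along `01` while the input agrees: from A take `0` to B, and so on. Any deviation drops to the rejecting sink D. Once C is reached the prefix is confirmed and every continuation is accepted.
A 4-state machine:
       0  1 
>  A   B  D 
   B   D  C 
 * C   C  C 
   D   D  D 
(> = start, * = accepting)

start=A; accept=C; A-0>B; A-1>D; B-0>D; B-1>C; C-0>C; C-1>C; D-0>D; D-1>D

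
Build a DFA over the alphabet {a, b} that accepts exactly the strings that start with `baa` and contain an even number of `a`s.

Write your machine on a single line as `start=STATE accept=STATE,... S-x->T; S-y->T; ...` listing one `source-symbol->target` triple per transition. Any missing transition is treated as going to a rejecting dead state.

start=S0; accept=S5; S0-a->S1; S0-b->S2; S1-a->S3; S1-b->S1; S2-a->S4; S2-b->S3; S3-a->S1; S3-b->S3; S4-a->S5; S4-b->S1; S5-a->S6; S5-b->S5; S6-a->S5; S6-b->S6

Build one automaton per condition and run them in lockstep. One (5 states) tracks whether the input so far still matches the prefix `baa`; the other (2 states) tracks the count of `a`s modulo 2. Each combined state is a pair, one component from each; accept when both components accept.
With 7 states:
        a   b  
>  S0   S1  S2 
   S1   S3  S1 
   S2   S4  S3 
   S3   S1  S3 
   S4   S5  S1 
 * S5   S6  S5 
   S6   S5  S6 
(> = start, * = accepting)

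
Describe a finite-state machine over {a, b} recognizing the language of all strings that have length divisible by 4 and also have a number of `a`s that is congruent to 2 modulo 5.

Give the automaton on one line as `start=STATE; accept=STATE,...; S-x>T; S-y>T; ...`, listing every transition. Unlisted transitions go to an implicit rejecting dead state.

start=s0; accept=s12; s0-a>s1; s0-b>s2; s1-a>s3; s1-b>s4; s2-a>s4; s2-b>s5; s3-a>s6; s3-b>s7; s4-a>s7; s4-b>s8; s5-a>s8; s5-b>s9; s6-a>s10; s6-b>s11; s7-a>s11; s7-b>s12; s8-a>s12; s8-b>s13; s9-a>s13; s9-b>s0; s10-a>s2; s10-b>s14; s11-a>s14; s11-b>s15; s12-a>s15; s12-b>s16; s13-a>s16; s13-b>s1; s14-a>s5; s14-b>s17; s15-a>s17; s15-b>s18; s16-a>s18; s16-b>s3; s17-a>s9; s17-b>s19; s18-a>s19; s18-b>s6; s19-a>s0; s19-b>s10

Build one automaton per condition and run them in lockstep. One (4 states) tracks the input length modulo 4; the other (5 states) tracks the count of `a`s modulo 5. Each combined state is a pair, one component from each; accept when both components accept.
20 states suffice.
          a    b  
>  s0     s1   s2 
   s1     s3   s4 
   s2     s4   s5 
   s3     s6   s7 
   s4     s7   s8 
   s5     s8   s9 
   s6    s10  s11 
   s7    s11  s12 
   s8    s12  s13 
   s9    s13   s0 
   s10    s2  s14 
   s11   s14  s15 
 * s12   s15  s16 
   s13   s16   s1 
   s14    s5  s17 
   s15   s17  s18 
   s16   s18   s3 
   s17    s9  s19 
   s18   s19   s6 
   s19    s0  s10 
(> = start, * = accepting)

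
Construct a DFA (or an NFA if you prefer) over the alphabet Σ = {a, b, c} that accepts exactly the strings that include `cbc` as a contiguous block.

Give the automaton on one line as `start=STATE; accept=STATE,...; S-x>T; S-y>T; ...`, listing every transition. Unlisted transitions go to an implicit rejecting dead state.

start=s0; accept=s3; s0-a>s0; s0-b>s0; s0-c>s1; s1-a>s0; s1-b>s2; s1-c>s1; s2-a>s0; s2-b>s0; s2-c>s3; s3-a>s3; s3-b>s3; s3-c>s3

Track how much of `cbc` has been matched so far: state s0 is no progress, s3 is the absorbing accept state reached once `cbc` has occurred. Intermediate states record partial matches; on a mismatch, fall back to the longest reusable overlap.
With 4 states:
        a   b   c  
>  s0   s0  s0  s1 
   s1   s0  s2  s1 
   s2   s0  s0  s3 
 * s3   s3  s3  s3 
(> = start, * = accepting)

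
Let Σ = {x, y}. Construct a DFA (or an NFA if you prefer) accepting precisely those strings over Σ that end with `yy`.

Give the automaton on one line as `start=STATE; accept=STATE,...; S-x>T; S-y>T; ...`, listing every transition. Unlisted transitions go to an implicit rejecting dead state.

Remember how much of `yy` the current input suffix matches. State q0 means no match yet; q1 means the last symbol is `y`; q2 means the last 2 symbols are `yy`. Only q2 accepts. On a mismatch, fall back to the longest proper suffix that is still a prefix of `yy`.
        x   y  
>  q0   q0  q1 
   q1   q0  q2 
 * q2   q0  q2 
(> = start, * = accepting)

start=q0; accept=q2; q0-x>q0; q0-y>q1; q1-x>q0; q1-y>q2; q2-x>q0; q2-y>q2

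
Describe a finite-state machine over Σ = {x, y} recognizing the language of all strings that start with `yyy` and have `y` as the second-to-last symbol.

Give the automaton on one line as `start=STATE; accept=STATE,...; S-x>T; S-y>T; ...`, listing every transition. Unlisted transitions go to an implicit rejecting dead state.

Build one automaton per condition and run them in lockstep. The first has 5 states tracking whether the input so far still matches the prefix `yyy`; the second has 7 states tracking the last 2 symbols read. A product state is a pair (one from each), accepting exactly when both do. Minimizing collapses redundant product states.
An 8-state machine:
        x   y  
>  s0   s1  s2 
   s1   s1  s1 
   s2   s1  s3 
   s3   s1  s4 
 * s4   s5  s4 
 * s5   s6  s7 
   s6   s6  s7 
   s7   s5  s4 
(> = start, * = accepting)

start=s0; accept=s4,s5; s0-x>s1; s0-y>s2; s1-x>s1; s1-y>s1; s2-x>s1; s2-y>s3; s3-x>s1; s3-y>s4; s4-x>s5; s4-y>s4; s5-x>s6; s5-y>s7; s6-x>s6; s6-y>s7; s7-x>s5; s7-y>s4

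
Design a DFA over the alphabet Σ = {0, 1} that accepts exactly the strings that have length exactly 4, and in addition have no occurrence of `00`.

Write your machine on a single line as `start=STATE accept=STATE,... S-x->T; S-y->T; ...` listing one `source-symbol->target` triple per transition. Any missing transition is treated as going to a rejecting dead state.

Handle the two conditions separately and then intersect. The first has 6 states tracking the input length, saturating at 5; the second has 3 states tracking partial matches of the forbidden pattern `00`. A product state is a pair (one from each), accepting exactly when both do. After merging equivalent states the machine shrinks.
9 states suffice.
        0   1  
>  q0   q1  q2 
   q1   q3  q4 
   q2   q5  q4 
   q3   q3  q3 
   q4   q6  q7 
   q5   q3  q7 
   q6   q3  q8 
   q7   q8  q8 
 * q8   q3  q3 
(> = start, * = accepting)

start=q0; accept=q8; q0-0->q1; q0-1->q2; q1-0->q3; q1-1->q4; q2-0->q5; q2-1->q4; q3-0->q3; q3-1->q3; q4-0->q6; q4-1->q7; q5-0->q3; q5-1->q7; q6-0->q3; q6-1->q8; q7-0->q8; q7-1->q8; q8-0->q3; q8-1->q3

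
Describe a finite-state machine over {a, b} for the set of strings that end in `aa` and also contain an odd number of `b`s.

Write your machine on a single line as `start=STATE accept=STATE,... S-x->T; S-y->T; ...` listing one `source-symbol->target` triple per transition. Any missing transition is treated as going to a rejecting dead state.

start=q0; accept=q3; q0-a->q0; q0-b->q1; q1-a->q2; q1-b->q0; q2-a->q3; q2-b->q0; q3-a->q3; q3-b->q0

Build one automaton per condition and run them in lockstep. The first has 3 states tracking how much of the suffix `aa` has currently been matched; the second has 2 states tracking the count of `b`s modulo 2. A product state is a pair (one from each), accepting exactly when both do. After merging equivalent states the machine shrinks.
A 4-state machine:
        a   b  
>  q0   q0  q1 
   q1   q2  q0 
   q2   q3  q0 
 * q3   q3  q0 
(> = start, * = accepting)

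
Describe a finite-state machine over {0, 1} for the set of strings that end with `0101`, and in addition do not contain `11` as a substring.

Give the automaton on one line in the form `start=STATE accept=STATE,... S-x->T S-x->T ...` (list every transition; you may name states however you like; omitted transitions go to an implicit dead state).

start=A accept=G A-0->B A-1->C B-0->B B-1->D C-0->B C-1->E D-0->F D-1->E E-0->E E-1->E F-0->B F-1->G G-0->F G-1->E

Run two small machines in parallel and take their product. The first has 5 states tracking how much of the suffix `0101` has currently been matched; the second has 3 states tracking partial matches of the forbidden pattern `11`. A product state is a pair (one from each), accepting exactly when both do. Minimizing collapses redundant product states.
A 7-state machine:
       0  1 
>  A   B  C 
   B   B  D 
   C   B  E 
   D   F  E 
   E   E  E 
   F   B  G 
 * G   F  E 
(> = start, * = accepting)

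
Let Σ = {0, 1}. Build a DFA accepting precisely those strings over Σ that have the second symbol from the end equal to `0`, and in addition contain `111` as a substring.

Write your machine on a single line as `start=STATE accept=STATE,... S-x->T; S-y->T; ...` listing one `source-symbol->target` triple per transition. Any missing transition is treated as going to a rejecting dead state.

start=q0; accept=q9,q10; q0-0->q1; q0-1->q2; q1-0->q3; q1-1->q4; q2-0->q5; q2-1->q6; q3-0->q3; q3-1->q4; q4-0->q5; q4-1->q6; q5-0->q3; q5-1->q4; q6-0->q5; q6-1->q7; q7-0->q8; q7-1->q7; q8-0->q9; q8-1->q10; q9-0->q9; q9-1->q10; q10-0->q8; q10-1->q7

Handle the two conditions separately and then intersect. One (7 states) tracks the last 2 symbols read; the other (4 states) tracks whether and how much of `111` has been seen. Each combined state is a pair, one component from each; accept when both components accept.
An 11-state machine:
          0    1  
>  q0     q1   q2 
   q1     q3   q4 
   q2     q5   q6 
   q3     q3   q4 
   q4     q5   q6 
   q5     q3   q4 
   q6     q5   q7 
   q7     q8   q7 
   q8     q9  q10 
 * q9     q9  q10 
 * q10    q8   q7 
(> = start, * = accepting)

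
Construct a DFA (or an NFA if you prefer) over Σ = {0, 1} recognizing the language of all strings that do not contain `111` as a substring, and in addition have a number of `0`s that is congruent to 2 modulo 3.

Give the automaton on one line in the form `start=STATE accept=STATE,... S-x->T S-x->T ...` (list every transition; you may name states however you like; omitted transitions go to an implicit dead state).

Build one automaton per condition and run them in lockstep. One (4 states) tracks partial matches of the forbidden pattern `111`; the other (3 states) tracks the count of `0`s modulo 3. Each combined state is a pair, one component from each; accept when both components accept. Equivalent product states are then merged.
A 10-state machine:
        0   1  
>  s0   s1  s2 
   s1   s3  s4 
   s2   s1  s5 
 * s3   s0  s6 
   s4   s3  s7 
   s5   s1  s8 
 * s6   s0  s9 
   s7   s3  s8 
   s8   s8  s8 
 * s9   s0  s8 
(> = start, * = accepting)

start=s0 accept=s3,s6,s9 s0-0->s1 s0-1->s2 s1-0->s3 s1-1->s4 s2-0->s1 s2-1->s5 s3-0->s0 s3-1->s6 s4-0->s3 s4-1->s7 s5-0->s1 s5-1->s8 s6-0->s0 s6-1->s9 s7-0->s3 s7-1->s8 s8-0->s8 s8-1->s8 s9-0->s0 s9-1->s8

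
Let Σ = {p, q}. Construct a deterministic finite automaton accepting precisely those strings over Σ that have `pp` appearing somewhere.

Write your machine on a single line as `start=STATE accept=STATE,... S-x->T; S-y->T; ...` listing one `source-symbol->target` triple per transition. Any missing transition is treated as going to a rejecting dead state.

States s0..s1 record the length of the longest prefix of `pp` that matches the current input suffix. Reaching s2 means `pp` has been seen, and we stay there forever. Accept from s2.
3 states suffice.
        p   q  
>  s0   s1  s0 
   s1   s2  s0 
 * s2   s2  s2 
(> = start, * = accepting)

start=s0; accept=s2; s0-p->s1; s0-q->s0; s1-p->s2; s1-q->s0; s2-p->s2; s2-q->s2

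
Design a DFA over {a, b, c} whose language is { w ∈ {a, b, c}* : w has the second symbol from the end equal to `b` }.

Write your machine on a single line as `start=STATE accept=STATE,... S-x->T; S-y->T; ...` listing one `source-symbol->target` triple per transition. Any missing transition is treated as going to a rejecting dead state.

start=q0; accept=q7,q8,q9; q0-a->q1; q0-b->q2; q0-c->q3; q1-a->q4; q1-b->q5; q1-c->q6; q2-a->q7; q2-b->q8; q2-c->q9; q3-a->q10; q3-b->q11; q3-c->q12; q4-a->q4; q4-b->q5; q4-c->q6; q5-a->q7; q5-b->q8; q5-c->q9; q6-a->q10; q6-b->q11; q6-c->q12; q7-a->q4; q7-b->q5; q7-c->q6; q8-a->q7; q8-b->q8; q8-c->q9; q9-a->q10; q9-b->q11; q9-c->q12; q10-a->q4; q10-b->q5; q10-c->q6; q11-a->q7; q11-b->q8; q11-c->q9; q12-a->q10; q12-b->q11; q12-c->q12

Because acceptance depends on a position counted from the end, the machine has to buffer the most recent 2 symbols. Make each state the string of the last up-to-2 symbols read; on input `x` shift the window left and append `x`. Accept when the buffered window has length 2 and begins with `b`.
A 13-state machine:
          a    b    c  
>  q0     q1   q2   q3 
   q1     q4   q5   q6 
   q2     q7   q8   q9 
   q3    q10  q11  q12 
   q4     q4   q5   q6 
   q5     q7   q8   q9 
   q6    q10  q11  q12 
 * q7     q4   q5   q6 
 * q8     q7   q8   q9 
 * q9    q10  q11  q12 
   q10    q4   q5   q6 
   q11    q7   q8   q9 
   q12   q10  q11  q12 
(> = start, * = accepting)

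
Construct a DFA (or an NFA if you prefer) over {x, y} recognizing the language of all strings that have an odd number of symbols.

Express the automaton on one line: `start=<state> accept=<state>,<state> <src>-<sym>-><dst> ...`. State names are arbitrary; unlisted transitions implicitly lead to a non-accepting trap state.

Count input length modulo 2: every symbol advances one step around the cycle S0 → S1 → S0. Accept at S1.
        x   y  
>  S0   S1  S1 
 * S1   S0  S0 
(> = start, * = accepting)

start=S0 accept=S1 S0-x->S1 S0-y->S1 S1-x->S0 S1-y->S0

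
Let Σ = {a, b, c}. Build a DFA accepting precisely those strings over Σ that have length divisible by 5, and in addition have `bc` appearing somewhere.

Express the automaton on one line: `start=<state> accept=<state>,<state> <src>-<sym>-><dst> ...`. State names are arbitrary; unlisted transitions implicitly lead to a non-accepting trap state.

Run two small machines in parallel and take their product. One (5 states) tracks the input length modulo 5; the other (3 states) tracks whether and how much of `bc` has been seen. Each combined state is a pair, one component from each; accept when both components accept.
15 states suffice.
          a    b    c  
>  q0     q1   q2   q1 
   q1     q3   q4   q3 
   q2     q3   q4   q5 
   q3     q6   q7   q6 
   q4     q6   q7   q8 
   q5     q8   q8   q8 
   q6     q9  q10   q9 
   q7     q9  q10  q11 
   q8    q11  q11  q11 
   q9     q0  q12   q0 
   q10    q0  q12  q13 
   q11   q13  q13  q13 
   q12    q1   q2  q14 
 * q13   q14  q14  q14 
   q14    q5   q5   q5 
(> = start, * = accepting)

start=q0 accept=q13 q0-a->q1 q0-b->q2 q0-c->q1 q1-a->q3 q1-b->q4 q1-c->q3 q2-a->q3 q2-b->q4 q2-c->q5 q3-a->q6 q3-b->q7 q3-c->q6 q4-a->q6 q4-b->q7 q4-c->q8 q5-a->q8 q5-b->q8 q5-c->q8 q6-a->q9 q6-b->q10 q6-c->q9 q7-a->q9 q7-b->q10 q7-c->q11 q8-a->q11 q8-b->q11 q8-c->q11 q9-a->q0 q9-b->q12 q9-c->q0 q10-a->q0 q10-b->q12 q10-c->q13 q11-a->q13 q11-b->q13 q11-c->q13 q12-a->q1 q12-b->q2 q12-c->q14 q13-a->q14 q13-b->q14 q13-c->q14 q14-a->q5 q14-b->q5 q14-c->q5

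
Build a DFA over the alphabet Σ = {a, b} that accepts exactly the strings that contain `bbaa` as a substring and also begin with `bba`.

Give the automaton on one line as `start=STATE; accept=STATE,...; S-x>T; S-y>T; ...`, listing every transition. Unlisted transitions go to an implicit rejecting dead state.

Build one automaton per condition and run them in lockstep. One (5 states) tracks whether and how much of `bbaa` has been seen; the other (5 states) tracks whether the input so far still matches the prefix `bba`. Each combined state is a pair, one component from each; accept when both components accept.
13 states suffice.
          a    b  
>  q0     q1   q2 
   q1     q1   q3 
   q2     q1   q4 
   q3     q1   q5 
   q4     q6   q5 
   q5     q7   q5 
   q6     q8   q9 
   q7    q10   q3 
 * q8     q8   q8 
   q9    q11  q12 
   q10   q10  q10 
   q11   q11   q9 
   q12    q6  q12 
(> = start, * = accepting)

start=q0; accept=q8; q0-a>q1; q0-b>q2; q1-a>q1; q1-b>q3; q2-a>q1; q2-b>q4; q3-a>q1; q3-b>q5; q4-a>q6; q4-b>q5; q5-a>q7; q5-b>q5; q6-a>q8; q6-b>q9; q7-a>q10; q7-b>q3; q8-a>q8; q8-b>q8; q9-a>q11; q9-b>q12; q10-a>q10; q10-b>q10; q11-a>q11; q11-b>q9; q12-a>q6; q12-b>q12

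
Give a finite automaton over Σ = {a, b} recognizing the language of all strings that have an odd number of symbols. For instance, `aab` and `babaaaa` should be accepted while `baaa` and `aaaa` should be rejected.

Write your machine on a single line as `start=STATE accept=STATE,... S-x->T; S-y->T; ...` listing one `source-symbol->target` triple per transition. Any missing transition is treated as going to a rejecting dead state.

start=q0; accept=q1; q0-a->q1; q0-b->q1; q1-a->q0; q1-b->q0

Only the length mod 2 matters, so use a 2-cycle: from any state, every input symbol moves to the next state, wrapping q1 back to q0. Mark q1 accepting.
A 2-state machine:
        a   b  
>  q0   q1  q1 
 * q1   q0  q0 
(> = start, * = accepting)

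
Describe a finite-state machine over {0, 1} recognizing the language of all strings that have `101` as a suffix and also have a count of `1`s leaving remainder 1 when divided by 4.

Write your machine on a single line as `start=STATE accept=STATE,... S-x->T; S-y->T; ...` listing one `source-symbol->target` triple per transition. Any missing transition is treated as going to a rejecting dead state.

Build one automaton per condition and run them in lockstep. The first has 4 states tracking how much of the suffix `101` has currently been matched; the second has 4 states tracking the count of `1`s modulo 4. A product state is a pair (one from each), accepting exactly when both do. After merging equivalent states the machine shrinks.
A 7-state machine:
        0   1  
>  q0   q0  q1 
   q1   q1  q2 
   q2   q2  q3 
   q3   q3  q4 
   q4   q5  q1 
   q5   q0  q6 
 * q6   q1  q2 
(> = start, * = accepting)

start=q0; accept=q6; q0-0->q0; q0-1->q1; q1-0->q1; q1-1->q2; q2-0->q2; q2-1->q3; q3-0->q3; q3-1->q4; q4-0->q5; q4-1->q1; q5-0->q0; q5-1->q6; q6-0->q1; q6-1->q2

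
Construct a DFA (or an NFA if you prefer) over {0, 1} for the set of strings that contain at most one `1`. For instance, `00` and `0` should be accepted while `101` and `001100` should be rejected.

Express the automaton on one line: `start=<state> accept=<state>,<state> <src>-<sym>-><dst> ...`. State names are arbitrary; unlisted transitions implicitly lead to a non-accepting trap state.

Only the number of `1`s matters, and only up to 2. Make a chain q0 → q1 → q2 advanced by each `1` (with q2 absorbing); every other symbol self-loops. The accepting set is {q0, q1}.
With 3 states:
        0   1  
>* q0   q0  q1 
 * q1   q1  q2 
   q2   q2  q2 
(> = start, * = accepting)

start=q0 accept=q0,q1 q0-0->q0 q0-1->q1 q1-0->q1 q1-1->q2 q2-0->q2 q2-1->q2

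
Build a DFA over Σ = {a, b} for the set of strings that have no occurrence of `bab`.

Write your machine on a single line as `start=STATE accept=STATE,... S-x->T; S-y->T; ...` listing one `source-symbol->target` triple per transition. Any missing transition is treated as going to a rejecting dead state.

Track partial matches of the forbidden pattern `bab`. State q3 is a dead state reached once `bab` has occurred; every other state accepts. q0 means no part of `bab` is currently matched.
A 4-state machine:
        a   b  
>* q0   q0  q1 
 * q1   q2  q1 
 * q2   q0  q3 
   q3   q3  q3 
(> = start, * = accepting)

start=q0; accept=q0,q1,q2; q0-a->q0; q0-b->q1; q1-a->q2; q1-b->q1; q2-a->q0; q2-b->q3; q3-a->q3; q3-b->q3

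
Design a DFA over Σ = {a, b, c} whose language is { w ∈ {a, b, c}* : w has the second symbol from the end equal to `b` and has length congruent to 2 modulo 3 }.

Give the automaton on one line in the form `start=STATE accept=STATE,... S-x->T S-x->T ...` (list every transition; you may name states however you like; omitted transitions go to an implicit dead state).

start=s0 accept=s4 s0-a->s1 s0-b->s2 s0-c->s1 s1-a->s3 s1-b->s3 s1-c->s3 s2-a->s4 s2-b->s4 s2-c->s4 s3-a->s0 s3-b->s0 s3-c->s0 s4-a->s0 s4-b->s0 s4-c->s0

Handle the two conditions separately and then intersect. The first has 13 states tracking the last 2 symbols read; the second has 3 states tracking the input length modulo 3. A product state is a pair (one from each), accepting exactly when both do. Equivalent product states are then merged.
5 states suffice.
        a   b   c  
>  s0   s1  s2  s1 
   s1   s3  s3  s3 
   s2   s4  s4  s4 
   s3   s0  s0  s0 
 * s4   s0  s0  s0 
(> = start, * = accepting)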